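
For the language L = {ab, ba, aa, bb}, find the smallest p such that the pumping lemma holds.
p = 3

For a finite language L, the pumping lemma holds vacuously if p > max|s| for s ∈ L.

The longest string in L = {ab, ba, aa, bb} has length 2.
If p = 3, then no string s ∈ L has |s| ≥ p, so the condition is vacuously true.

The minimum pumping length is p = 3.

Why no smaller p works: for any p ≤ 2, the longest string s ∈ L has |s| = 2 ≥ p, so it would
have to be pumpable; but pumping up (i = 2, 3, ...) produces ever longer strings, which cannot all lie in the
finite language L. So the pumping property fails for every p ≤ 2.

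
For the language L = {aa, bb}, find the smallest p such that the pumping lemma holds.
p = 3

For a finite language L, the pumping lemma holds vacuously if p > max|s| for s ∈ L.

The longest string in L = {aa, bb} has length 2.
If p = 3, then no string s ∈ L has |s| ≥ p, so the condition is vacuously true.

The minimum pumping length is p = 3.

Why no smaller p works: for any p ≤ 2, the longest string s ∈ L has |s| = 2 ≥ p, so it would
have to be pumpable; but pumping up (i = 2, 3, ...) produces ever longer strings, which cannot all lie in the
finite language L. So the pumping property fails for every p ≤ 2.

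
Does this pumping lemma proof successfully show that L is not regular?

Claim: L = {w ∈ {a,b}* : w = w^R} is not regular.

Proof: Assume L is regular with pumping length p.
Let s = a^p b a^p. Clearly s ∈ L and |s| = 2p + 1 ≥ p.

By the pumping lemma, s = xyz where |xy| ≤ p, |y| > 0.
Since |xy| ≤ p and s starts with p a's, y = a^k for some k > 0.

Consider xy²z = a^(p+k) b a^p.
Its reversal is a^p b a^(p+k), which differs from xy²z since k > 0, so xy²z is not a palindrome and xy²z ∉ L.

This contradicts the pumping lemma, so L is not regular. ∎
The proof is correct.

This proof is valid because:
1. s = a^p b a^p is in L and is chosen in terms of p, so |s| ≥ p holds for every p
2. The decomposition analysis is correct: |xy| ≤ p forces y to lie inside the leading a's
3. The contradiction is valid: a^(p+k) b a^p has more a's before the b than after it, so it is not a palindrome
4. The conclusion follows logically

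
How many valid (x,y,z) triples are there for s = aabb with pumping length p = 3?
6

For s = 'aabb' with pumping length p = 3:

Constraints: |xy| ≤ 3, |y| > 0

Valid decompositions (|xy| ≤ p, |y| ≥ 1):
  • x='', y='a', z='abb'
  • x='a', y='a', z='bb'
  • x='', y='aa', z='bb'
  • x='aa', y='b', z='b'
  • x='a', y='ab', z='b'
  • x='', y='aab', z='b'

Total count: 6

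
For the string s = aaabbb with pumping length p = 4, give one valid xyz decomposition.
x = '', y = 'aa', z = 'abbb'

For s = aaabbb and p = 4, one valid decomposition is:
- x = '' (length 0)
- y = 'aa' (length 2)
- z = 'abbb' (length 4)

Verification:
- xyz = '' + 'aa' + 'abbb' = aaabbb ✓
- |xy| = 2 ≤ 4 ✓
- |y| = 2 > 0 ✓

All pumping lemma constraints are satisfied.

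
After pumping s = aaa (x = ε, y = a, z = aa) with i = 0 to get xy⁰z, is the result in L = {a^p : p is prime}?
Yes

xy⁰z = ε · ε · aa = aa.
aa has length 2, which is prime, so it is in L.
(A single pumped string landing in L is not a contradiction by itself; a non-regularity proof needs some i for which xy^i z ∉ L, for every admissible decomposition.)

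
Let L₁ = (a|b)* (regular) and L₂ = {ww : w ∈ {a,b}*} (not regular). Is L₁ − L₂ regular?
No — L₁ − L₂ is not regular.

L₁ − L₂ is the complement of {ww} within {a,b}*. If it were regular, its complement {ww} would be regular as well (regular languages are closed under complement) — contradiction. So L₁ − L₂ is not regular.

Note that the bare facts "L₁ regular, L₂ non-regular" do not settle the question by themselves: the closure of regular languages under ∪, ∩, complement and difference applies only when BOTH operands are regular. With a non-regular operand the result can come out regular or non-regular depending on the specific languages, so one has to work out L₁ − L₂ for this particular pair, as above.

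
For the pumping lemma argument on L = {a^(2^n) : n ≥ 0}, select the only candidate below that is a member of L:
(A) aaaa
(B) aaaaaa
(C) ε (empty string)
(A) aaaa

The pumping lemma is applied to a string s that lies in L, so first check membership of each option:
- (A) aaaa has length 4 = 2^2, so it is in L ✓
- (B) aaaaaa has length 6, strictly between 2^2 = 4 and 2^3 = 8, so it is not in L ✗
- (C) ε has length 0, which is not a power of 2, so it is not in L ✗

Only (A) aaaa is in L, so it is the only candidate that could play the role of s.
(In a complete proof one picks s in terms of the pumping length p so that |s| ≥ p is guaranteed; a fixed string like aaaa illustrates the shape of such an s.)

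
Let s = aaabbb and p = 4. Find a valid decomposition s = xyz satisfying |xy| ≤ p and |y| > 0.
x = 'a', y = 'aab', z = 'bb'

For s = aaabbb and p = 4, one valid decomposition is:
- x = 'a' (length 1)
- y = 'aab' (length 3)
- z = 'bb' (length 2)

Verification:
- xyz = 'a' + 'aab' + 'bb' = aaabbb ✓
- |xy| = 4 ≤ 4 ✓
- |y| = 3 > 0 ✓

All pumping lemma constraints are satisfied.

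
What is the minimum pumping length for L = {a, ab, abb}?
p = 4

For a finite language L, the pumping lemma holds vacuously if p > max|s| for s ∈ L.

The longest string in L = {a, ab, abb} has length 3.
If p = 4, then no string s ∈ L has |s| ≥ p, so the condition is vacuously true.

The minimum pumping length is p = 4.

Why no smaller p works: for any p ≤ 3, the longest string s ∈ L has |s| = 3 ≥ p, so it would
have to be pumpable; but pumping up (i = 2, 3, ...) produces ever longer strings, which cannot all lie in the
finite language L. So the pumping property fails for every p ≤ 3.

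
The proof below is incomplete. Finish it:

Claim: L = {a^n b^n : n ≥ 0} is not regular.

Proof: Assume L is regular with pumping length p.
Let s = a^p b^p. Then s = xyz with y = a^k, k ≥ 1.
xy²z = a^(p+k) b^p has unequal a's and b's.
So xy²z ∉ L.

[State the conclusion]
This contradicts the pumping lemma for regular languages,
which guarantees xy^i z ∈ L for all i ≥ 0.

Since our assumption that L is regular leads to a contradiction,
we conclude that L = {a^n b^n : n ≥ 0} is NOT regular. ∎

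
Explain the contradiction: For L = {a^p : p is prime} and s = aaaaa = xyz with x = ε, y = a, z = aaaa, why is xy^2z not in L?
xy²z = aaaaaa ∉ L

Pumping with i = 2 replaces y = a by y² = aa:
- Original: s = xyz = aaaaa; aaaaa has length 5, which is prime, so it is in L
- Pumped: xy²z = ε · aa · aaaa = aaaaaa
- aaaaaa has length 6 = 2 × 3, which is not prime, so it is not in L

The pumping lemma would require xy²z ∈ L, so this decomposition yields a contradiction.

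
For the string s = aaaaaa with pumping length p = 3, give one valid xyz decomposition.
x = '', y = 'aa', z = 'aaaa'

For s = aaaaaa and p = 3, one valid decomposition is:
- x = '' (length 0)
- y = 'aa' (length 2)
- z = 'aaaa' (length 4)

Verification:
- xyz = '' + 'aa' + 'aaaa' = aaaaaa ✓
- |xy| = 2 ≤ 3 ✓
- |y| = 2 > 0 ✓

All pumping lemma constraints are satisfied.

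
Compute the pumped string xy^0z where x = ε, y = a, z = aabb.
aabb

Given x = '', y = 'a', z = 'aabb' and i = 0:

xy^0z = x + y·y·...·y (0 times) + z
       = '' + 'a'^0 + 'aabb'
       = '' + '' + 'aabb'
       = 'aabb'

The pumped string is 'aabb' with length 4.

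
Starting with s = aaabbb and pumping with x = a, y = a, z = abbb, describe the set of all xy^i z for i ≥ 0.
{xy^i z : i ≥ 0} = {a^(2+i) b^3 : i ≥ 0} = {aabbb, aaabbb, aaaabbb, ...}

With x = a, y = a, z = abbb: Starting with aaabbb and pumping the second 'a', we get strings with 2+i a's followed by 3 b's for i = 0, 1, 2, ...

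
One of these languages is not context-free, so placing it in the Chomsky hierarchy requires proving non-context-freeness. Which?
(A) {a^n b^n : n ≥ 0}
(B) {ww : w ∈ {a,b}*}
(B) {ww : w ∈ {a,b}*}

(B) {ww : w ∈ {a,b}*} requires the CFL pumping lemma.

- {a^n b^n : n ≥ 0} is context-free (but not regular)
  • Can be shown non-regular with the regular pumping lemma
  • After pumping, the number of a's and b's become unequal

- {ww : w ∈ {a,b}*} is NOT context-free
  • Requires the CFL pumping lemma to prove
  • Even a PDA cannot compare two arbitrary halves symbol by symbol; CFL pumping on a^p b^p a^p b^p fails

The CFL pumping lemma is "stronger" in that it can prove non-membership
in the larger class of context-free languages.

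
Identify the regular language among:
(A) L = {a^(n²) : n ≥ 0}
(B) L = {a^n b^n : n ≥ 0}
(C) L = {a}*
(C) {a}*

(C) L = {a}* is regular.

This can be recognized by a finite automaton (DFA/NFA).
Regular expressions like {a}* define regular languages.

The other choices are not regular:
- {a^n b^n : n ≥ 0}: After pumping, the number of a's and b's become unequal
- {a^(n²) : n ≥ 0}: After pumping, length is no longer a perfect square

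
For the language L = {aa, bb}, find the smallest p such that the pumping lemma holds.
p = 3

For a finite language L, the pumping lemma holds vacuously if p > max|s| for s ∈ L.

The longest string in L = {aa, bb} has length 2.
If p = 3, then no string s ∈ L has |s| ≥ p, so the condition is vacuously true.

The minimum pumping length is p = 3.

Why no smaller p works: for any p ≤ 2, the longest string s ∈ L has |s| = 2 ≥ p, so it would
have to be pumpable; but pumping up (i = 2, 3, ...) produces ever longer strings, which cannot all lie in the
finite language L. So the pumping property fails for every p ≤ 2.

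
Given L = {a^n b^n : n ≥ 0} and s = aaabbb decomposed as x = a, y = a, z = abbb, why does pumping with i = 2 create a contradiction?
xy²z = aaaabbb ∉ L

Pumping with i = 2 replaces y = a by y² = aa:
- Original: s = xyz = aaabbb; aaabbb = a^3 b^3 has equal counts (3 = 3), so it is in L
- Pumped: xy²z = a · aa · abbb = aaaabbb
- aaaabbb has 4 a's and 3 b's; 4 ≠ 3, so it is not in L

The pumping lemma would require xy²z ∈ L, so this decomposition yields a contradiction.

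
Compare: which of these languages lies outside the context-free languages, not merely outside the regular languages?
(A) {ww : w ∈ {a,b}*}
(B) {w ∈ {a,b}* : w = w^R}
(A) {ww : w ∈ {a,b}*}

(A) {ww : w ∈ {a,b}*} requires the CFL pumping lemma.

- {w ∈ {a,b}* : w = w^R} is context-free (but not regular)
  • Can be shown non-regular with the regular pumping lemma
  • After pumping, the string is no longer symmetric

- {ww : w ∈ {a,b}*} is NOT context-free
  • Requires the CFL pumping lemma to prove
  • Cannot verify equality of two arbitrary substrings

The CFL pumping lemma is "stronger" in that it can prove non-membership
in the larger class of context-free languages.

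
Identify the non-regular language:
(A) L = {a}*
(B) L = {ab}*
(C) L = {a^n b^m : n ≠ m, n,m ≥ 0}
(C) {a^n b^m : n ≠ m, n,m ≥ 0}

(C) L = {a^n b^m : n ≠ m, n,m ≥ 0} is NOT regular.

The pumping lemma can be used to prove this:
After pumping a's, we can make n = m

The other languages are regular because they can be recognized by finite automata.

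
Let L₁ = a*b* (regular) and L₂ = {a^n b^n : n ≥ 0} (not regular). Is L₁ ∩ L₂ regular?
No — L₁ ∩ L₂ is not regular.

Every string a^n b^n already lies in a*b*, so L₁ ∩ L₂ = {a^n b^n : n ≥ 0} = L₂ itself, which is the standard non-regular language (pump s = a^p b^p).

Note that the bare facts "L₁ regular, L₂ non-regular" do not settle the question by themselves: the closure of regular languages under ∪, ∩, complement and difference applies only when BOTH operands are regular. With a non-regular operand the result can come out regular or non-regular depending on the specific languages, so one has to work out L₁ ∩ L₂ for this particular pair, as above.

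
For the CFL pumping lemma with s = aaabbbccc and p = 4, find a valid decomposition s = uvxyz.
u='aa', v='a', x='bb', y='b', z='ccc'

For s = aaabbbccc with pumping length p = 4:

One valid decomposition:
- u = 'aa'
- v = 'a'
- x = 'bb'
- y = 'b'
- z = 'ccc'

Verification:
- uvxyz = 'aa' + 'a' + 'bb' + 'b' + 'ccc' = aaabbbccc ✓
- |vxy| = |'abbb'| = 4 ≤ 4 ✓
- |vy| = |'ab'| = 2 > 0 ✓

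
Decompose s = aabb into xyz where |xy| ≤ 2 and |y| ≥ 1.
x = 'a', y = 'a', z = 'bb'

For s = aabb and p = 2, one valid decomposition is:
- x = 'a' (length 1)
- y = 'a' (length 1)
- z = 'bb' (length 2)

Verification:
- xyz = 'a' + 'a' + 'bb' = aabb ✓
- |xy| = 2 ≤ 2 ✓
- |y| = 1 > 0 ✓

All pumping lemma constraints are satisfied.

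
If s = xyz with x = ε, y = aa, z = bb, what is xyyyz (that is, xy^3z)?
aaaaaabb

Given x = '', y = 'aa', z = 'bb' and i = 3:

xy^3z = x + y·y·...·y (3 times) + z
       = '' + 'aa'^3 + 'bb'
       = '' + 'aaaaaa' + 'bb'
       = 'aaaaaabb'

The pumped string is 'aaaaaabb' with length 8.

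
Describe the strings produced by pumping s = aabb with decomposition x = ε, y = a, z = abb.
{xy^i z : i ≥ 0} = {a^(i+1) b^2 : i ≥ 0} = {abb, aabb, aaabb, ...}

With x = ε, y = a, z = abb: Starting with aabb and pumping the first 'a' (z = abb keeps the second 'a'), we get strings with i+1 a's followed by 2 b's for i = 0, 1, 2, ...; note bb is not produced because z always contributes one a.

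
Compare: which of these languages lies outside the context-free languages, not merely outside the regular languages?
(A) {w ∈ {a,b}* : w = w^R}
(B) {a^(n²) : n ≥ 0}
(B) {a^(n²) : n ≥ 0}

(B) {a^(n²) : n ≥ 0} requires the CFL pumping lemma.

- {w ∈ {a,b}* : w = w^R} is context-free (but not regular)
  • Can be shown non-regular with the regular pumping lemma
  • After pumping, the string is no longer symmetric

- {a^(n²) : n ≥ 0} is NOT context-free
  • Requires the CFL pumping lemma to prove
  • Gaps between squares grow unboundedly

The CFL pumping lemma is "stronger" in that it can prove non-membership
in the larger class of context-free languages.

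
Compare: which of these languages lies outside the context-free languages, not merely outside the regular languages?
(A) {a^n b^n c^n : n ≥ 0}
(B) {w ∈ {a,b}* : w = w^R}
(A) {a^n b^n c^n : n ≥ 0}

(A) {a^n b^n c^n : n ≥ 0} requires the CFL pumping lemma.

- {w ∈ {a,b}* : w = w^R} is context-free (but not regular)
  • Can be shown non-regular with the regular pumping lemma
  • After pumping, the string is no longer symmetric

- {a^n b^n c^n : n ≥ 0} is NOT context-free
  • Requires the CFL pumping lemma to prove
  • Cannot maintain three equal counts simultaneously

The CFL pumping lemma is "stronger" in that it can prove non-membership
in the larger class of context-free languages.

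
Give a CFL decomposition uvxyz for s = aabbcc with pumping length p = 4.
u='a', v='a', x='bb', y='c', z='c'

For s = aabbcc with pumping length p = 4:

One valid decomposition:
- u = 'a'
- v = 'a'
- x = 'bb'
- y = 'c'
- z = 'c'

Verification:
- uvxyz = 'a' + 'a' + 'bb' + 'c' + 'c' = aabbcc ✓
- |vxy| = |'abbc'| = 4 ≤ 4 ✓
- |vy| = |'ac'| = 2 > 0 ✓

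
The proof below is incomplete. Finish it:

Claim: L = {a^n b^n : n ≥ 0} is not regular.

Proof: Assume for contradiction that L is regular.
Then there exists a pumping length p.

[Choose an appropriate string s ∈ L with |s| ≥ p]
s = a^p b^p

This string is in L (has equal a's and b's) and has length 2p ≥ p.
Any decomposition xyz with |xy| ≤ p means y consists only of a's,
so pumping will unbalance the counts.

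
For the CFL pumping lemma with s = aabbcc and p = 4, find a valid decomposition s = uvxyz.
u='a', v='a', x='bb', y='c', z='c'

For s = aabbcc with pumping length p = 4:

One valid decomposition:
- u = 'a'
- v = 'a'
- x = 'bb'
- y = 'c'
- z = 'c'

Verification:
- uvxyz = 'a' + 'a' + 'bb' + 'c' + 'c' = aabbcc ✓
- |vxy| = |'abbc'| = 4 ≤ 4 ✓
- |vy| = |'ac'| = 2 > 0 ✓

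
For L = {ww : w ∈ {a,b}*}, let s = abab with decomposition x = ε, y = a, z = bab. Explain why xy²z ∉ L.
xy²z = aabab ∉ L

Pumping with i = 2 replaces y = a by y² = aa:
- Original: s = xyz = abab; abab splits into halves ab · ab, which are equal, so it is in L (w = ab)
- Pumped: xy²z = ε · aa · bab = aabab
- aabab has odd length 5, so it cannot be written as ww and is not in L

The pumping lemma would require xy²z ∈ L, so this decomposition yields a contradiction.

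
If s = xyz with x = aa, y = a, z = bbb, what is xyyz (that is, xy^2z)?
aaaabbb

Given x = 'aa', y = 'a', z = 'bbb' and i = 2:

xy^2z = x + y·y·...·y (2 times) + z
       = 'aa' + 'a'^2 + 'bbb'
       = 'aa' + 'aa' + 'bbb'
       = 'aaaabbb'

The pumped string is 'aaaabbb' with length 7.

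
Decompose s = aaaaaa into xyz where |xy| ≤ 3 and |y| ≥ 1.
x = '', y = 'a', z = 'aaaaa'

For s = aaaaaa and p = 3, one valid decomposition is:
- x = '' (length 0)
- y = 'a' (length 1)
- z = 'aaaaa' (length 5)

Verification:
- xyz = '' + 'a' + 'aaaaa' = aaaaaa ✓
- |xy| = 1 ≤ 3 ✓
- |y| = 1 > 0 ✓

All pumping lemma constraints are satisfied.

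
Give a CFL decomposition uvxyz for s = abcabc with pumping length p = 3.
u='ab', v='c', x='a', y='b', z='c'

For s = abcabc with pumping length p = 3:

One valid decomposition:
- u = 'ab'
- v = 'c'
- x = 'a'
- y = 'b'
- z = 'c'

Verification:
- uvxyz = 'ab' + 'c' + 'a' + 'b' + 'c' = abcabc ✓
- |vxy| = |'cab'| = 3 ≤ 3 ✓
- |vy| = |'cb'| = 2 > 0 ✓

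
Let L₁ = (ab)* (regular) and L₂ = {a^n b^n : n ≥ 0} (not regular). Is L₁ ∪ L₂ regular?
No — L₁ ∪ L₂ is not regular.

Let U = (ab)* ∪ {a^n b^n}. If U were regular, then U ∩ aa*bb* would be regular (closure under intersection with a regular language). But (ab)* ∩ aa*bb* = {ab} and {a^n b^n} ∩ aa*bb* = {a^n b^n : n ≥ 1}, so U ∩ aa*bb* = {a^n b^n : n ≥ 1}, which is not regular. Hence U is not regular.

Note that the bare facts "L₁ regular, L₂ non-regular" do not settle the question by themselves: the closure of regular languages under ∪, ∩, complement and difference applies only when BOTH operands are regular. With a non-regular operand the result can come out regular or non-regular depending on the specific languages, so one has to work out L₁ ∪ L₂ for this particular pair, as above.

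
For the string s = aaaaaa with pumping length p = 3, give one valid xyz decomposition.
x = '', y = 'aa', z = 'aaaa'

For s = aaaaaa and p = 3, one valid decomposition is:
- x = '' (length 0)
- y = 'aa' (length 2)
- z = 'aaaa' (length 4)

Verification:
- xyz = '' + 'aa' + 'aaaa' = aaaaaa ✓
- |xy| = 2 ≤ 3 ✓
- |y| = 2 > 0 ✓

All pumping lemma constraints are satisfied.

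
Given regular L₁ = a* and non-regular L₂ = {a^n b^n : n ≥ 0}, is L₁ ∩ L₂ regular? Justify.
Yes — L₁ ∩ L₂ is regular.

A string of a* contains no b's, and the only string of {a^n b^n} with no b's is ε (n = 0). So L₁ ∩ L₂ = {ε}, a finite language, which is regular.

Note that the bare facts "L₁ regular, L₂ non-regular" do not settle the question by themselves: the closure of regular languages under ∪, ∩, complement and difference applies only when BOTH operands are regular. With a non-regular operand the result can come out regular or non-regular depending on the specific languages, so one has to work out L₁ ∩ L₂ for this particular pair, as above.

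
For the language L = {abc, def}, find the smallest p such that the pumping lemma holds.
p = 4

For a finite language L, the pumping lemma holds vacuously if p > max|s| for s ∈ L.

The longest string in L = {abc, def} has length 3.
If p = 4, then no string s ∈ L has |s| ≥ p, so the condition is vacuously true.

The minimum pumping length is p = 4.

Why no smaller p works: for any p ≤ 3, the longest string s ∈ L has |s| = 3 ≥ p, so it would
have to be pumpable; but pumping up (i = 2, 3, ...) produces ever longer strings, which cannot all lie in the
finite language L. So the pumping property fails for every p ≤ 3.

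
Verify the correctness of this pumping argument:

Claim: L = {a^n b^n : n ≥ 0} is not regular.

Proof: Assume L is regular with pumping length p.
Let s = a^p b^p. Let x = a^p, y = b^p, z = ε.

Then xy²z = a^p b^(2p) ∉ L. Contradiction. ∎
The proof is INCORRECT.

Error: The decomposition violates |xy| ≤ p.
With x = a^p and y = b^p, we have |xy| = 2p > p.
The pumping lemma requires |xy| ≤ p, so y must be within the first p characters.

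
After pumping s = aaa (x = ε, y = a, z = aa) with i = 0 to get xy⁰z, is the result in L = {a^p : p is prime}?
Yes

xy⁰z = ε · ε · aa = aa.
aa has length 2, which is prime, so it is in L.
(A single pumped string landing in L is not a contradiction by itself; a non-regularity proof needs some i for which xy^i z ∉ L, for every admissible decomposition.)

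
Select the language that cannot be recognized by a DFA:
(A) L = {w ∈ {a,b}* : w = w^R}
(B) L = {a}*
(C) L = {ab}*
(A) {w ∈ {a,b}* : w = w^R}

(A) L = {w ∈ {a,b}* : w = w^R} is NOT regular.

The pumping lemma can be used to prove this:
After pumping, the string is no longer symmetric

The other languages are regular because they can be recognized by finite automata.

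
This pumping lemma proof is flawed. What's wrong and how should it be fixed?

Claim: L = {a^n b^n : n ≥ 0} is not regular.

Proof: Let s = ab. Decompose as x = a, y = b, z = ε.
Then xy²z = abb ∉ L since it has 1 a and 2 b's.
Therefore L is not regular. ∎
Error: The string s = ab might be shorter than the pumping length p.

Correction: Choose s = a^p b^p to ensure |s| ≥ p. Also, the decomposition is wrong: with |xy| ≤ p, y cannot include b's when s starts with p a's.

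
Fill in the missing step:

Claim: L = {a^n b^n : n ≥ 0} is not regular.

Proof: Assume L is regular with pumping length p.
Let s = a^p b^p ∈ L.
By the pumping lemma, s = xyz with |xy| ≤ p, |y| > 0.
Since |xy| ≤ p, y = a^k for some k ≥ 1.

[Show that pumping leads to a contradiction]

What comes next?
Consider xy²z = a^(p+k) b^p.

Since k ≥ 1, we have p + k > p.
So xy²z has more a's than b's: (p+k) a's vs p b's.
This means xy²z ∉ L because a^n b^n requires equal counts.

This contradicts the pumping lemma which states xy²z ∈ L.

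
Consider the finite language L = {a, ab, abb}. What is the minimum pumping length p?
p = 4

For a finite language L, the pumping lemma holds vacuously if p > max|s| for s ∈ L.

The longest string in L = {a, ab, abb} has length 3.
If p = 4, then no string s ∈ L has |s| ≥ p, so the condition is vacuously true.

The minimum pumping length is p = 4.

Why no smaller p works: for any p ≤ 3, the longest string s ∈ L has |s| = 3 ≥ p, so it would
have to be pumpable; but pumping up (i = 2, 3, ...) produces ever longer strings, which cannot all lie in the
finite language L. So the pumping property fails for every p ≤ 3.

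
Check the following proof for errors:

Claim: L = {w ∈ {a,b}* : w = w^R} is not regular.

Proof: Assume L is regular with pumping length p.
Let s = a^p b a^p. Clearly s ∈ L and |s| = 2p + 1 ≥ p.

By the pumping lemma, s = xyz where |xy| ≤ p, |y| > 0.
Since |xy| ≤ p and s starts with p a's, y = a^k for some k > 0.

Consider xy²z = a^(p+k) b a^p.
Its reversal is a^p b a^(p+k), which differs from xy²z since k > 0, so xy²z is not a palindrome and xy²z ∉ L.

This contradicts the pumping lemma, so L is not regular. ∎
The proof is correct.

This proof is valid because:
1. s = a^p b a^p is in L and is chosen in terms of p, so |s| ≥ p holds for every p
2. The decomposition analysis is correct: |xy| ≤ p forces y to lie inside the leading a's
3. The contradiction is valid: a^(p+k) b a^p has more a's before the b than after it, so it is not a palindrome
4. The conclusion follows logically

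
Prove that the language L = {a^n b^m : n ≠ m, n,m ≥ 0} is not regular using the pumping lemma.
Assume for contradiction that L is regular, and let p ≥ 1 be the pumping length given by the pumping lemma.
Choose s = a^p b^(p + p!). Then s ∈ L because p ≠ p + p! (as p! ≥ 1), and |s| ≥ p.
By the pumping lemma, s = xyz for some x, y, z with |xy| ≤ p, |y| ≥ 1, and xy^i z ∈ L for every i ≥ 0.
Since |xy| ≤ p and the first p symbols of s are all a's, y = a^k for some k with 1 ≤ k ≤ p.
For every i ≥ 0, xy^i z = a^(p + (i − 1)k) b^(p + p!).

Because 1 ≤ k ≤ p, k divides p!. Let t = p!/k (a positive integer) and take i = t + 1.
Then the number of a's is p + tk = p + p!, which equals the number of b's.
So xy^(t+1) z = a^(p + p!) b^(p + p!) has equally many a's and b's and is NOT in L.

This contradicts the pumping lemma, which requires xy^i z ∈ L for all i ≥ 0.
Hence L = {a^n b^m : n ≠ m, n,m ≥ 0} is not regular. ∎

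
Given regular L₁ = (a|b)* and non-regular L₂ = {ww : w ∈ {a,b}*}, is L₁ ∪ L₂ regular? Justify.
Yes — L₁ ∪ L₂ is regular.

{ww} ⊆ (a|b)*, so L₁ ∪ L₂ = (a|b)*, which is regular.

Note that the bare facts "L₁ regular, L₂ non-regular" do not settle the question by themselves: the closure of regular languages under ∪, ∩, complement and difference applies only when BOTH operands are regular. With a non-regular operand the result can come out regular or non-regular depending on the specific languages, so one has to work out L₁ ∪ L₂ for this particular pair, as above.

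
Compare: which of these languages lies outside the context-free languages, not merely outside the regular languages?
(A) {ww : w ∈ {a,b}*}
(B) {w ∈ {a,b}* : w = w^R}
(A) {ww : w ∈ {a,b}*}

(A) {ww : w ∈ {a,b}*} requires the CFL pumping lemma.

- {w ∈ {a,b}* : w = w^R} is context-free (but not regular)
  • Can be shown non-regular with the regular pumping lemma
  • After pumping, the string is no longer symmetric

- {ww : w ∈ {a,b}*} is NOT context-free
  • Requires the CFL pumping lemma to prove
  • Even a PDA cannot compare two arbitrary halves symbol by symbol; CFL pumping on a^p b^p a^p b^p fails

The CFL pumping lemma is "stronger" in that it can prove non-membership
in the larger class of context-free languages.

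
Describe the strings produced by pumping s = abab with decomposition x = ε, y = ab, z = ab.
{xy^i z : i ≥ 0} = {(ab)^(i+1) : i ≥ 0} = {ab, abab, ababab, ...}

With x = ε, y = ab, z = ab: Pumping 'ab' gives strings of alternating a's and b's.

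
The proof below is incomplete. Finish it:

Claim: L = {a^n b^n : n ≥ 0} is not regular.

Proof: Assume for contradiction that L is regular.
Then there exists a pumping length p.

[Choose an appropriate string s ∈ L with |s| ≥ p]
s = a^p b^p

This string is in L (has equal a's and b's) and has length 2p ≥ p.
Any decomposition xyz with |xy| ≤ p means y consists only of a's,
so pumping will unbalance the counts.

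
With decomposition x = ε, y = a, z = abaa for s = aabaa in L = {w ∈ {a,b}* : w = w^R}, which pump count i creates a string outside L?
i = 0

xy⁰z = ε · ε · abaa = abaa; abaa reversed is aaba ≠ abaa, so it is not a palindrome and is not in L.
(Other choices also work, e.g. i = 2, 3; only i = 1 is guaranteed to stay in L since xy¹z = s.)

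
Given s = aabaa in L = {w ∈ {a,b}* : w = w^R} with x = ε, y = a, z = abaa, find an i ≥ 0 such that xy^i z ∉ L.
i = 2

xy²z = ε · aa · abaa = aaabaa; aaabaa reversed is aabaaa ≠ aaabaa, so it is not a palindrome and is not in L.
(Other choices also work, e.g. i = 0, 3; only i = 1 is guaranteed to stay in L since xy¹z = s.)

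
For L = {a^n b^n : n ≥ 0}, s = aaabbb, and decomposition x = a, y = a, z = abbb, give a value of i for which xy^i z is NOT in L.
i = 3

xy³z = a · aaa · abbb = aaaaabbb; aaaaabbb has 5 a's and 3 b's; 5 ≠ 3, so it is not in L.
(Other choices also work, e.g. i = 0, 2; only i = 1 is guaranteed to stay in L since xy¹z = s.)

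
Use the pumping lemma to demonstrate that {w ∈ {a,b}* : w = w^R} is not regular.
Assume for contradiction that L is regular, and let p ≥ 1 be the pumping length given by the pumping lemma.
Choose s = a^p b a^p. Then s ∈ L (it reads the same in both directions) and |s| = 2p + 1 ≥ p.
By the pumping lemma, s = xyz for some x, y, z with |xy| ≤ p, |y| ≥ 1, and xy^i z ∈ L for every i ≥ 0.
Since |xy| ≤ p and the first p symbols of s are all a's, y = a^k for some k with 1 ≤ k ≤ p.

Take i = 2: xy²z = a^(p + k) b a^p.
Its reversal is a^p b a^(p + k). These differ because the block of a's before the unique b has length p + k in one and p in the other, and p + k ≠ p since k ≥ 1. So xy²z is not a palindrome, i.e. xy²z ∉ L.

This contradicts the pumping lemma, which requires xy^i z ∈ L for all i ≥ 0.
Hence L = {w ∈ {a,b}* : w = w^R} is not regular. ∎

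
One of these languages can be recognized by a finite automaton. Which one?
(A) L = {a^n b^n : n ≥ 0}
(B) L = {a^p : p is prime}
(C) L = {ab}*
(C) {ab}*

(C) L = {ab}* is regular.

This can be recognized by a finite automaton (DFA/NFA).
Regular expressions like {ab}* define regular languages.

The other choices are not regular:
- {a^p : p is prime}: After pumping, the length becomes composite
- {a^n b^n : n ≥ 0}: After pumping, the number of a's and b's become unequal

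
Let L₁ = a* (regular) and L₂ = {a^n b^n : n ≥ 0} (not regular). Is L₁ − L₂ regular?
Yes — L₁ − L₂ is regular.

The only string of a* that lies in {a^n b^n} is ε, so L₁ − L₂ = a* − {ε} = a⁺ = aa*, which is regular.

Note that the bare facts "L₁ regular, L₂ non-regular" do not settle the question by themselves: the closure of regular languages under ∪, ∩, complement and difference applies only when BOTH operands are regular. With a non-regular operand the result can come out regular or non-regular depending on the specific languages, so one has to work out L₁ − L₂ for this particular pair, as above.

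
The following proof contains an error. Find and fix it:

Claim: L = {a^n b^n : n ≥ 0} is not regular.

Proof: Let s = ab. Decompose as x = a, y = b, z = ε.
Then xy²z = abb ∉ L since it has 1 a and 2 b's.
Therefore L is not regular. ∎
Error: The string s = ab might be shorter than the pumping length p.

Correction: Choose s = a^p b^p to ensure |s| ≥ p. Also, the decomposition is wrong: with |xy| ≤ p, y cannot include b's when s starts with p a's.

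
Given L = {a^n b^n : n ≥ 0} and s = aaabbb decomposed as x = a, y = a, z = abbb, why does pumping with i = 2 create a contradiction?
xy²z = aaaabbb ∉ L

Pumping with i = 2 replaces y = a by y² = aa:
- Original: s = xyz = aaabbb; aaabbb = a^3 b^3 has equal counts (3 = 3), so it is in L
- Pumped: xy²z = a · aa · abbb = aaaabbb
- aaaabbb has 4 a's and 3 b's; 4 ≠ 3, so it is not in L

The pumping lemma would require xy²z ∈ L, so this decomposition yields a contradiction.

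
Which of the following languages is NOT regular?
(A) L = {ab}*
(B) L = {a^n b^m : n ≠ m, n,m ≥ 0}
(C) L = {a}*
(B) {a^n b^m : n ≠ m, n,m ≥ 0}

(B) L = {a^n b^m : n ≠ m, n,m ≥ 0} is NOT regular.

The pumping lemma can be used to prove this:
After pumping a's, we can make n = m

The other languages are regular because they can be recognized by finite automata.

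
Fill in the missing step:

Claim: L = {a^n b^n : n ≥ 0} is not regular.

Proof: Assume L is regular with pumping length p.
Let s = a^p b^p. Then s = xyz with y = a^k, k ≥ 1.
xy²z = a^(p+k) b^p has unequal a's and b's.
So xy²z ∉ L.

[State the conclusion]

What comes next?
This contradicts the pumping lemma for regular languages,
which guarantees xy^i z ∈ L for all i ≥ 0.

Since our assumption that L is regular leads to a contradiction,
we conclude that L = {a^n b^n : n ≥ 0} is NOT regular. ∎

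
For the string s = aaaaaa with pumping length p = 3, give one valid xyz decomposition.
x = '', y = 'aaa', z = 'aaa'

For s = aaaaaa and p = 3, one valid decomposition is:
- x = '' (length 0)
- y = 'aaa' (length 3)
- z = 'aaa' (length 3)

Verification:
- xyz = '' + 'aaa' + 'aaa' = aaaaaa ✓
- |xy| = 3 ≤ 3 ✓
- |y| = 3 > 0 ✓

All pumping lemma constraints are satisfied.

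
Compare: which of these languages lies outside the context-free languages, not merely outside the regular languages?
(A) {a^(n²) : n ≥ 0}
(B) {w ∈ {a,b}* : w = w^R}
(A) {a^(n²) : n ≥ 0}

(A) {a^(n²) : n ≥ 0} requires the CFL pumping lemma.

- {w ∈ {a,b}* : w = w^R} is context-free (but not regular)
  • Can be shown non-regular with the regular pumping lemma
  • After pumping, the string is no longer symmetric

- {a^(n²) : n ≥ 0} is NOT context-free
  • Requires the CFL pumping lemma to prove
  • Gaps between squares grow unboundedly

The CFL pumping lemma is "stronger" in that it can prove non-membership
in the larger class of context-free languages.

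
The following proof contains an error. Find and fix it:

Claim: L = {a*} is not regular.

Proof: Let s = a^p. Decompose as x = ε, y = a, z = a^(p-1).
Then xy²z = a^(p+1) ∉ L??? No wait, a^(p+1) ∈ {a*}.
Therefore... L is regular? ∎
Error: The proof attempts to show a*  is not regular, but a* IS regular!

Correction: a* is a regular language (recognized by a simple DFA with one accepting state and self-loop on 'a'). The pumping lemma can only prove non-regularity, not regularity. For regular languages, pumping always works.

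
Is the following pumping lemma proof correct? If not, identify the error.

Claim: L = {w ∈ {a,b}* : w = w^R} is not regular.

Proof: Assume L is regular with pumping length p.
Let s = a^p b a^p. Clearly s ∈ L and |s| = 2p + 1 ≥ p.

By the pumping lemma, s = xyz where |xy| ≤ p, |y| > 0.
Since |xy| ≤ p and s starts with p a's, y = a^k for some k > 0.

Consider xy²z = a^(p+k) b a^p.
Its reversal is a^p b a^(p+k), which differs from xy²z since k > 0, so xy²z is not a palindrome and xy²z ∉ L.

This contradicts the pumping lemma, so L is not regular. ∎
The proof is correct.

This proof is valid because:
1. s = a^p b a^p is in L and is chosen in terms of p, so |s| ≥ p holds for every p
2. The decomposition analysis is correct: |xy| ≤ p forces y to lie inside the leading a's
3. The contradiction is valid: a^(p+k) b a^p has more a's before the b than after it, so it is not a palindrome
4. The conclusion follows logically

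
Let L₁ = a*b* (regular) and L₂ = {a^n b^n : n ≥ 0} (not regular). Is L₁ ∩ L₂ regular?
No — L₁ ∩ L₂ is not regular.

Every string a^n b^n already lies in a*b*, so L₁ ∩ L₂ = {a^n b^n : n ≥ 0} = L₂ itself, which is the standard non-regular language (pump s = a^p b^p).

Note that the bare facts "L₁ regular, L₂ non-regular" do not settle the question by themselves: the closure of regular languages under ∪, ∩, complement and difference applies only when BOTH operands are regular. With a non-regular operand the result can come out regular or non-regular depending on the specific languages, so one has to work out L₁ ∩ L₂ for this particular pair, as above.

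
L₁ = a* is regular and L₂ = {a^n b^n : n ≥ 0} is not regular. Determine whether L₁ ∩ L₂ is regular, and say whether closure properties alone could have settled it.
Yes — L₁ ∩ L₂ is regular.

A string of a* contains no b's, and the only string of {a^n b^n} with no b's is ε (n = 0). So L₁ ∩ L₂ = {ε}, a finite language, which is regular.

Note that the bare facts "L₁ regular, L₂ non-regular" do not settle the question by themselves: the closure of regular languages under ∪, ∩, complement and difference applies only when BOTH operands are regular. With a non-regular operand the result can come out regular or non-regular depending on the specific languages, so one has to work out L₁ ∩ L₂ for this particular pair, as above.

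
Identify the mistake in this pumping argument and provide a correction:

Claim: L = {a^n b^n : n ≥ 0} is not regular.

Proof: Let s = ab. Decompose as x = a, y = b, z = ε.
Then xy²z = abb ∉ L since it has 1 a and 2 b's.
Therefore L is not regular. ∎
Error: The string s = ab might be shorter than the pumping length p.

Correction: Choose s = a^p b^p to ensure |s| ≥ p. Also, the decomposition is wrong: with |xy| ≤ p, y cannot include b's when s starts with p a's.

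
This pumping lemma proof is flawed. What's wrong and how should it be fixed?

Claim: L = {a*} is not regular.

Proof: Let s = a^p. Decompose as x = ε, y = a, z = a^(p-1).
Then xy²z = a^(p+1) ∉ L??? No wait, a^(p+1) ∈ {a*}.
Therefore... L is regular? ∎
Error: The proof attempts to show a*  is not regular, but a* IS regular!

Correction: a* is a regular language (recognized by a simple DFA with one accepting state and self-loop on 'a'). The pumping lemma can only prove non-regularity, not regularity. For regular languages, pumping always works.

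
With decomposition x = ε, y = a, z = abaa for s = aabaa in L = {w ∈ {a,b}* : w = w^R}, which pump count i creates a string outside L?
i = 2

xy²z = ε · aa · abaa = aaabaa; aaabaa reversed is aabaaa ≠ aaabaa, so it is not a palindrome and is not in L.
(Other choices also work, e.g. i = 0, 3; only i = 1 is guaranteed to stay in L since xy¹z = s.)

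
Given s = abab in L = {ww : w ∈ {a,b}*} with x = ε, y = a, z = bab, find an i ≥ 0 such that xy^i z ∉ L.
i = 0

xy⁰z = ε · ε · bab = bab; bab has odd length 3, so it cannot be written as ww and is not in L.
(Other choices also work, e.g. i = 2, 3; only i = 1 is guaranteed to stay in L since xy¹z = s.)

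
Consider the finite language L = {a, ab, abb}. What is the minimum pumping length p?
p = 4

For a finite language L, the pumping lemma holds vacuously if p > max|s| for s ∈ L.

The longest string in L = {a, ab, abb} has length 3.
If p = 4, then no string s ∈ L has |s| ≥ p, so the condition is vacuously true.

The minimum pumping length is p = 4.

Why no smaller p works: for any p ≤ 3, the longest string s ∈ L has |s| = 3 ≥ p, so it would
have to be pumpable; but pumping up (i = 2, 3, ...) produces ever longer strings, which cannot all lie in the
finite language L. So the pumping property fails for every p ≤ 3.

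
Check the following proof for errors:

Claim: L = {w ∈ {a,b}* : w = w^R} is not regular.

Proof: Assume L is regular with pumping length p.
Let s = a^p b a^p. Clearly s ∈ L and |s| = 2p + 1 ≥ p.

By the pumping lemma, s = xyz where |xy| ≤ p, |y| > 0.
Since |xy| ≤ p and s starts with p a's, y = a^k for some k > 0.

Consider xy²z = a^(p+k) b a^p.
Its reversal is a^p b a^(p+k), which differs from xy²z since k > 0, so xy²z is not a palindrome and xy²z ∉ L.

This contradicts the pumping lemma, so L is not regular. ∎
The proof is correct.

This proof is valid because:
1. s = a^p b a^p is in L and is chosen in terms of p, so |s| ≥ p holds for every p
2. The decomposition analysis is correct: |xy| ≤ p forces y to lie inside the leading a's
3. The contradiction is valid: a^(p+k) b a^p has more a's before the b than after it, so it is not a palindrome
4. The conclusion follows logically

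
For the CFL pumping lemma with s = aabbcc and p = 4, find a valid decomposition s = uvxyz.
u='a', v='a', x='bb', y='c', z='c'

For s = aabbcc with pumping length p = 4:

One valid decomposition:
- u = 'a'
- v = 'a'
- x = 'bb'
- y = 'c'
- z = 'c'

Verification:
- uvxyz = 'a' + 'a' + 'bb' + 'c' + 'c' = aabbcc ✓
- |vxy| = |'abbc'| = 4 ≤ 4 ✓
- |vy| = |'ac'| = 2 > 0 ✓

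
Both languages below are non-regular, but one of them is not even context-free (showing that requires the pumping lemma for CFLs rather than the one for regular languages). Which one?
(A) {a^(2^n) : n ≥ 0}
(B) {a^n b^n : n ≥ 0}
(A) {a^(2^n) : n ≥ 0}

(A) {a^(2^n) : n ≥ 0} requires the CFL pumping lemma.

- {a^n b^n : n ≥ 0} is context-free (but not regular)
  • Can be shown non-regular with the regular pumping lemma
  • After pumping, the number of a's and b's become unequal

- {a^(2^n) : n ≥ 0} is NOT context-free
  • Requires the CFL pumping lemma to prove
  • Gaps between powers of 2 grow exponentially

The CFL pumping lemma is "stronger" in that it can prove non-membership
in the larger class of context-free languages.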